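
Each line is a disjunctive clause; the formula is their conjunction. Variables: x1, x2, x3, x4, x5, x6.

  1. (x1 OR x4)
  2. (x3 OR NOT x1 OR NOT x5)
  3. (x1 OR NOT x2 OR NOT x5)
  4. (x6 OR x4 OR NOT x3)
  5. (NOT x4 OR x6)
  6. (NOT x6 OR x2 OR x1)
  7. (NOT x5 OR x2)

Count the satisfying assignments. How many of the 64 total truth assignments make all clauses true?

Case analysis on x1 and x2:
  x1=T, x2=T: 7 of the 16 assignments to (x3,x4,x5,x6) work.
  x1=T, x2=F: 5 of the 16 assignments to (x3,x4,x5,x6) work.
  x1=F, x2=T: remaining (x3,x4,x5,x6) ∈ {(F,T,F,T); (T,T,F,T)} — 2.
  x1=F, x2=F: a clause becomes empty — 0.
Total: 7 + 5 + 2 + 0 = 14.

14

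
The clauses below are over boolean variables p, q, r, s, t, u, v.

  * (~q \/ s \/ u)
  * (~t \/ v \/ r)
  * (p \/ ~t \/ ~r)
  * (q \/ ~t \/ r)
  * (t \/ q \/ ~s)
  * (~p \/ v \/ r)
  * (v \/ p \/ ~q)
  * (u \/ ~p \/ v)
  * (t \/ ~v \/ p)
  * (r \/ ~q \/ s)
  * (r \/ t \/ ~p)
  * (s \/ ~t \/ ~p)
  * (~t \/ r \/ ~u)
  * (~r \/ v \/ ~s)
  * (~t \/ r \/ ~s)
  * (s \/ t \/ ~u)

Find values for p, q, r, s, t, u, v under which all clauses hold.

p=True, q=True, r=True, s=True, t=False, u=False, v=True

Check each clause:
  1. (u \/ s \/ ~q) — s is true.
  2. (~t \/ r \/ v) — r is true.
  3. (~t \/ ~r \/ p) — p is true.
  4. (q \/ ~t \/ r) — q is true.
  5. (t \/ ~s \/ q) — q is true.
  6. (v \/ ~p \/ r) — r is true.
  7. (p \/ v \/ ~q) — p is true.
  8. (v \/ u \/ ~p) — v is true.
  9. (t \/ p \/ ~v) — p is true.
  10. (~q \/ r \/ s) — r is true.
  11. (~p \/ t \/ r) — r is true.
  12. (~t \/ ~p \/ s) — ~t is true.
  13. (~u \/ ~t \/ r) — ~u is true.
  14. (~s \/ v \/ ~r) — v is true.
  15. (~t \/ r \/ ~s) — r is true.
  16. (s \/ t \/ ~u) — ~u is true.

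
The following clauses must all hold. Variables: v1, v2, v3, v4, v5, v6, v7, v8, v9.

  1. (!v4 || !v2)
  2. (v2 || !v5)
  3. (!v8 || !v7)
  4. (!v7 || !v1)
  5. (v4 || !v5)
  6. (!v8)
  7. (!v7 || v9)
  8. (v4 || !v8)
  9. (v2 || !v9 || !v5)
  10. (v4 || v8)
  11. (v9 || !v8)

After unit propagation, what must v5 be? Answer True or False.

False

Unit clause (!v8) sets v8 = False.
(v8 || v4): since v8 = False, the clause reduces to (v4). v4 = True.
From (!v4 || !v2) and v4 = True: v2 = False.
In (!v5 || v2), v2 is now false; !v5 must hold, so v5 = False.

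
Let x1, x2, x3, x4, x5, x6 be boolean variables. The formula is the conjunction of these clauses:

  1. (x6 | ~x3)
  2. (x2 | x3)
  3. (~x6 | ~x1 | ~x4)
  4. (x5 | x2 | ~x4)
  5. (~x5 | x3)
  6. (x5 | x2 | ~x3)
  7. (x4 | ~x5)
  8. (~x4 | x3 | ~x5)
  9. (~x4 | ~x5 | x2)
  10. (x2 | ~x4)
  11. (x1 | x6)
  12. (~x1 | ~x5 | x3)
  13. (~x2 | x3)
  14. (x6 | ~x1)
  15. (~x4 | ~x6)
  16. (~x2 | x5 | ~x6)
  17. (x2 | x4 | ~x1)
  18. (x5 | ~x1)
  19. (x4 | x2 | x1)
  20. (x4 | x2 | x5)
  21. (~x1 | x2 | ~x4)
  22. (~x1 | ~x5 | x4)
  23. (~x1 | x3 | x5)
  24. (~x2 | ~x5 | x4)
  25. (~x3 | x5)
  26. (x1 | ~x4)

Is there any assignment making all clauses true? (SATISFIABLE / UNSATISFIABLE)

UNSATISFIABLE

x4 = True:
  propagation gives x2=True, x3=True, x6=True; an empty clause results — contradiction.
x4 = False:
  propagation gives x5=False, x1=False, x6=True, x2=False; an empty clause results — contradiction.
Every branch closes, so no satisfying assignment exists.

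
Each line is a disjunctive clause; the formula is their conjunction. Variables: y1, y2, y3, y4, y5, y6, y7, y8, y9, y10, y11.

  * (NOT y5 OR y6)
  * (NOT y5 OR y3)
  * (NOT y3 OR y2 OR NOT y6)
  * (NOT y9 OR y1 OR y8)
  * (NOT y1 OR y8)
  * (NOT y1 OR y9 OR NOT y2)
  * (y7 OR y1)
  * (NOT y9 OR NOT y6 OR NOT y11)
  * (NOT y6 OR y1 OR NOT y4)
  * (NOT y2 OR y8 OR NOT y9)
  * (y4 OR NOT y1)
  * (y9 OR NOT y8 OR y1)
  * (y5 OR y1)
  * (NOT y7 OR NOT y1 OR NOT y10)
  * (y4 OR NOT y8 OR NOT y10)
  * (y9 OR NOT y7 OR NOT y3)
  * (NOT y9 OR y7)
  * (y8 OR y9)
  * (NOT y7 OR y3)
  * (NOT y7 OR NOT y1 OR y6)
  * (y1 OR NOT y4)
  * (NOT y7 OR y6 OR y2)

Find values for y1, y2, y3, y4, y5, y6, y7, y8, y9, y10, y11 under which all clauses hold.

y1 = T  y2 = F  y3 = T  y4 = T  y5 = F  y6 = F  y7 = F  y8 = T  y9 = F  y10 = T  y11 = T

Try y1 = True.
  then y8 is forced to True.
  then y4 is forced to True.
Branch on y2: take y2 = False.
For the remaining variables, y3 = True, y5 = False, y6 = False, y7 = False, y9 = False, y10 = True, y11 = True works.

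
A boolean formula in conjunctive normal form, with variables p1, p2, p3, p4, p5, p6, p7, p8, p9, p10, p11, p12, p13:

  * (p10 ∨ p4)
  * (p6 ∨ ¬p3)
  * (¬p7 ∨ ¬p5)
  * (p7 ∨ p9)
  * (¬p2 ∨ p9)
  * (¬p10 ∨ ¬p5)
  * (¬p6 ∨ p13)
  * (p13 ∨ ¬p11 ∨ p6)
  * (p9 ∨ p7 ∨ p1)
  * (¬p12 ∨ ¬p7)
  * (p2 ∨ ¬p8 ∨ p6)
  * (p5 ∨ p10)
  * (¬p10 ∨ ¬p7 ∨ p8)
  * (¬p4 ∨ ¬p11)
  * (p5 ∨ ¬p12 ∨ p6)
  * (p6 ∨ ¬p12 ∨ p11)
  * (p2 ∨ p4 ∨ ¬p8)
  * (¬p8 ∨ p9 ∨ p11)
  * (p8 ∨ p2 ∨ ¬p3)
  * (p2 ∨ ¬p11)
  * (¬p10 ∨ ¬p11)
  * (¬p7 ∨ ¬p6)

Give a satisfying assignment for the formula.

p1=F, p2=T, p3=T, p4=T, p5=T, p6=T, p7=F, p8=F, p9=T, p10=F, p11=F, p12=T, p13=T

Check each clause:
  1. (p4 ∨ p10) — p4 is true.
  2. (p6 ∨ ¬p3) — p6 is true.
  3. (¬p5 ∨ ¬p7) — ¬p7 is true.
  4. (p9 ∨ p7) — p9 is true.
  5. (p9 ∨ ¬p2) — p9 is true.
  6. (¬p10 ∨ ¬p5) — ¬p10 is true.
  7. (¬p6 ∨ p13) — p13 is true.
  8. (p6 ∨ ¬p11 ∨ p13) — ¬p11 is true.
  9. (p1 ∨ p9 ∨ p7) — p9 is true.
  10. (¬p12 ∨ ¬p7) — ¬p7 is true.
  11. (p6 ∨ ¬p8 ∨ p2) — ¬p8 is true.
  12. (p10 ∨ p5) — p5 is true.
  13. (p8 ∨ ¬p7 ∨ ¬p10) — ¬p7 is true.
  14. (¬p4 ∨ ¬p11) — ¬p11 is true.
  15. (p6 ∨ p5 ∨ ¬p12) — p5 is true.
  16. (¬p12 ∨ p6 ∨ p11) — p6 is true.
  17. (p4 ∨ p2 ∨ ¬p8) — ¬p8 is true.
  18. (¬p8 ∨ p11 ∨ p9) — ¬p8 is true.
  19. (p2 ∨ ¬p3 ∨ p8) — p2 is true.
  20. (p2 ∨ ¬p11) — p2 is true.
  21. (¬p10 ∨ ¬p11) — ¬p11 is true.
  22. (¬p6 ∨ ¬p7) — ¬p7 is true.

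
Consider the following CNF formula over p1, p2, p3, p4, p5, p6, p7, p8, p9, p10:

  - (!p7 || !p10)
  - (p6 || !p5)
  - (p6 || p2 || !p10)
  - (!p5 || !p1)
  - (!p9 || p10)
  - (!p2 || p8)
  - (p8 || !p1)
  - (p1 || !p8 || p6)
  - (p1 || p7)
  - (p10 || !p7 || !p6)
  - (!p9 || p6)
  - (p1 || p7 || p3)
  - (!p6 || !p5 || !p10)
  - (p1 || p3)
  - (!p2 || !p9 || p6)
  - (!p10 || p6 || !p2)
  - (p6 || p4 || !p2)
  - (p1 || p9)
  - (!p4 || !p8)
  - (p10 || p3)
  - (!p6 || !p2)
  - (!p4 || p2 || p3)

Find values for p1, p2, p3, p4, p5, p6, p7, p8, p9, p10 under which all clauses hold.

p1=1, p2=0, p3=1, p4=0, p5=0, p6=0, p7=0, p8=1, p9=0, p10=0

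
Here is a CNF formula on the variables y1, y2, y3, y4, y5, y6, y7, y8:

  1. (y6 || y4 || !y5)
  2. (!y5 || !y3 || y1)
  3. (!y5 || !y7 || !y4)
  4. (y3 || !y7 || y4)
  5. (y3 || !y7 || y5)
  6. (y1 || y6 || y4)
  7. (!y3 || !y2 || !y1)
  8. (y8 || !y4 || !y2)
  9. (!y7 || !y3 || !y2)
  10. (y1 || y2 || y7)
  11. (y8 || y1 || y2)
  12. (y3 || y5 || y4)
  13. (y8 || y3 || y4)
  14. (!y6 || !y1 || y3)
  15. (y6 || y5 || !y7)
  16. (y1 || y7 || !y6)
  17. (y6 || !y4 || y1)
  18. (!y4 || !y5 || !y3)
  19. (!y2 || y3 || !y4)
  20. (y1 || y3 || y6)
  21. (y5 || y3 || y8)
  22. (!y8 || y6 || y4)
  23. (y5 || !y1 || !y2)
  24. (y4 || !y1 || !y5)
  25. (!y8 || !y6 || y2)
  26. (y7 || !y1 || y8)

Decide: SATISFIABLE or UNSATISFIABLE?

Branch on y1: take y1 = True.
The remaining clauses are satisfied by y2 = False, y3 = True, y4 = True, y5 = False, y6 = True, y7 = True, y8 = False.
So y1 = True, y2 = False, y3 = True, y4 = True, y5 = False, y6 = True, y7 = True, y8 = False is a satisfying assignment.

SATISFIABLE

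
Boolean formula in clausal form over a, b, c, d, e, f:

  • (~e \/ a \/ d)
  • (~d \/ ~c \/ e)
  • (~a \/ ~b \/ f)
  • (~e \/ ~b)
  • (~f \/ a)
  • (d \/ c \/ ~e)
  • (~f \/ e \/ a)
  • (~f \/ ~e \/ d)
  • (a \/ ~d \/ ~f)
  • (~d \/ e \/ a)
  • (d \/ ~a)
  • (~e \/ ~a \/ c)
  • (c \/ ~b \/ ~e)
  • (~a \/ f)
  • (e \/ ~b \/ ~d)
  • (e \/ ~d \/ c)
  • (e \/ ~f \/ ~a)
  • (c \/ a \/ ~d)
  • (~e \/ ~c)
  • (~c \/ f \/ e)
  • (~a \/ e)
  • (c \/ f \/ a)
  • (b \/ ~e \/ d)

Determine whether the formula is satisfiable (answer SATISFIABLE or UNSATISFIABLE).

UNSATISFIABLE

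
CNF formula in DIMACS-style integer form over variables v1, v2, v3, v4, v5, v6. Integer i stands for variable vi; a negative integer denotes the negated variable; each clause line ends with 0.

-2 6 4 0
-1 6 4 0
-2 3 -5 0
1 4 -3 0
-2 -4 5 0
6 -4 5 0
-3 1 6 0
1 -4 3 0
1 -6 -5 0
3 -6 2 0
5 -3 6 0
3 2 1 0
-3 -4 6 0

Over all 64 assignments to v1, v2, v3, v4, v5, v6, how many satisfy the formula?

Split on v3, then v6.
  v3=1, v6=1: 8 of the 16 assignments to (v1,v2,v4,v5) work.
  v3=1, v6=0: a clause becomes empty — 0.
  v3=0, v6=1: remaining (v1,v2,v4,v5) ∈ {(0,1,0,0); (1,1,0,0)} — 2.
  v3=0, v6=0: remaining (v1,v2,v4,v5) ∈ {(1,0,1,1)} — 1.
Total: 8 + 0 + 2 + 1 = 11.

11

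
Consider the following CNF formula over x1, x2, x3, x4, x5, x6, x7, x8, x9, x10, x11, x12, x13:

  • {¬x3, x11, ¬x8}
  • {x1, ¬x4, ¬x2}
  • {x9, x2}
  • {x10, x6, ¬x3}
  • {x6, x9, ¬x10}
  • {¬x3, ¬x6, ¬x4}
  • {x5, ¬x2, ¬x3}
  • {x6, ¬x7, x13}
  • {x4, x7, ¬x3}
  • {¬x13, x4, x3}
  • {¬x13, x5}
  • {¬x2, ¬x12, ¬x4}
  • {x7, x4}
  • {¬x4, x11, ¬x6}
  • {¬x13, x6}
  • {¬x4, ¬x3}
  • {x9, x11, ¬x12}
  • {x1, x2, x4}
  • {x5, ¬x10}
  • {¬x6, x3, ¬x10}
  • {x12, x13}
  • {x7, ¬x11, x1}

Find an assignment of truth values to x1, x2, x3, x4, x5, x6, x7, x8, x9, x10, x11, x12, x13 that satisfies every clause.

x1=True, x2=False, x3=False, x4=False, x5=True, x6=True, x7=True, x8=False, x9=True, x10=False, x11=False, x12=True, x13=False

Check each clause:
  1. {x11, ¬x8, ¬x3} — ¬x8 is true.
  2. {x1, ¬x4, ¬x2} — x1 is true.
  3. {x9, x2} — x9 is true.
  4. {x10, ¬x3, x6} — ¬x3 is true.
  5. {x6, ¬x10, x9} — x9 is true.
  6. {¬x3, ¬x6, ¬x4} — ¬x4 is true.
  7. {x5, ¬x2, ¬x3} — x5 is true.
  8. {x6, x13, ¬x7} — x6 is true.
  9. {x7, ¬x3, x4} — ¬x3 is true.
  10. {x3, x4, ¬x13} — ¬x13 is true.
  11. {x5, ¬x13} — ¬x13 is true.
  12. {¬x4, ¬x2, ¬x12} — ¬x4 is true.
  13. {x4, x7} — x7 is true.
  14. {¬x4, x11, ¬x6} — ¬x4 is true.
  15. {x6, ¬x13} — ¬x13 is true.
  16. {¬x4, ¬x3} — ¬x4 is true.
  17. {¬x12, x9, x11} — x9 is true.
  18. {x2, x1, x4} — x1 is true.
  19. {¬x10, x5} — x5 is true.
  20. {¬x6, x3, ¬x10} — ¬x10 is true.
  21. {x12, x13} — x12 is true.
  22. {x1, x7, ¬x11} — x1 is true.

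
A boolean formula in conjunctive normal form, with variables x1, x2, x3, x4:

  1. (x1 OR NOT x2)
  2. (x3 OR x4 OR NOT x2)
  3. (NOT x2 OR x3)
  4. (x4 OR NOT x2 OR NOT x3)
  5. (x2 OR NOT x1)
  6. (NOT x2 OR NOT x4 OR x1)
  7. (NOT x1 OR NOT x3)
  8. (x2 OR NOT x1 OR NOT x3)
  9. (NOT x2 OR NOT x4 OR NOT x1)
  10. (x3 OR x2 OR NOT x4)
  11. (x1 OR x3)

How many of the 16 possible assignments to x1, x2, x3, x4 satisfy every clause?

The models are:
  x1=F x2=F x3=T x4=F
  x1=F x2=F x3=T x4=T
Count: 2.

2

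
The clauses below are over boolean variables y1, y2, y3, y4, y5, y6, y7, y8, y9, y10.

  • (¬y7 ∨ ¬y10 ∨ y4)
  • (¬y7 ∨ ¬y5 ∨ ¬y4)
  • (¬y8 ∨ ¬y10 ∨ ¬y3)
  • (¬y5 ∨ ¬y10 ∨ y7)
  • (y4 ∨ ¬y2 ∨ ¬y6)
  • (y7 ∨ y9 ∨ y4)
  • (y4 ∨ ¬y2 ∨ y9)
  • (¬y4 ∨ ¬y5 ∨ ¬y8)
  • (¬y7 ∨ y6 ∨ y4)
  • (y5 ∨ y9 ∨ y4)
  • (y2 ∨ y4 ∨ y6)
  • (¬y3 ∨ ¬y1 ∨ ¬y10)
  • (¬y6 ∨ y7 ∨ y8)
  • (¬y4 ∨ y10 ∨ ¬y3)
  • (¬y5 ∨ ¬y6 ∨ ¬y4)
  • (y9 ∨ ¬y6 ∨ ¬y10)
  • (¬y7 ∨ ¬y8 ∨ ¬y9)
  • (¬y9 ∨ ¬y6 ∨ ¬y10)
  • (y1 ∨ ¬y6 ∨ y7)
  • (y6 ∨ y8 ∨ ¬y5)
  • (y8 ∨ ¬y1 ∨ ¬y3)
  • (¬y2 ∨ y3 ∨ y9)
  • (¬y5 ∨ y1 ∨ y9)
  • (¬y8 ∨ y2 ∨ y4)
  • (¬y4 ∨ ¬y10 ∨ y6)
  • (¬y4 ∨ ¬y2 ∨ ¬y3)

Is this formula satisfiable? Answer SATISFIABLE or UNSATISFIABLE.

Branch on y1: take y1 = False.
For the remaining variables, y2 = False, y3 = False, y4 = False, y5 = False, y6 = True, y7 = True, y8 = False, y9 = True, y10 = False works.
So y1 = False  y2 = False  y3 = False  y4 = False  y5 = False  y6 = True  y7 = True  y8 = False  y9 = True  y10 = False is a satisfying assignment.

SATISFIABLE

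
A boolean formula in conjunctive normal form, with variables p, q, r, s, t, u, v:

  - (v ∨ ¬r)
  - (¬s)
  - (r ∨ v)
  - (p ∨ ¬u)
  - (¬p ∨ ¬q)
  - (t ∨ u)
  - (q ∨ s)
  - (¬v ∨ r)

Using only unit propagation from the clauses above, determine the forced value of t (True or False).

(¬s) stands alone — s = False.
(q ∨ s): since s = False, the clause reduces to (q). q = True.
(¬p ∨ ¬q) with q = True leaves only ¬p, so p = False.
In (¬u ∨ p), p is now false; ¬u must hold, so u = False.
(t ∨ u) with u = False leaves only t, so t = True.

True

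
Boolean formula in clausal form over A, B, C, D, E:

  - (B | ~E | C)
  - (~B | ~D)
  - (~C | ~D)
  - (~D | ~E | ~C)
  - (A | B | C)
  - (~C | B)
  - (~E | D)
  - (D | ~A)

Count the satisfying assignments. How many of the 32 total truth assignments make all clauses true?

The models are:
  A=F B=T C=F D=F E=F
  A=F B=T C=T D=F E=F
  A=T B=F C=F D=T E=F
Count: 3.

3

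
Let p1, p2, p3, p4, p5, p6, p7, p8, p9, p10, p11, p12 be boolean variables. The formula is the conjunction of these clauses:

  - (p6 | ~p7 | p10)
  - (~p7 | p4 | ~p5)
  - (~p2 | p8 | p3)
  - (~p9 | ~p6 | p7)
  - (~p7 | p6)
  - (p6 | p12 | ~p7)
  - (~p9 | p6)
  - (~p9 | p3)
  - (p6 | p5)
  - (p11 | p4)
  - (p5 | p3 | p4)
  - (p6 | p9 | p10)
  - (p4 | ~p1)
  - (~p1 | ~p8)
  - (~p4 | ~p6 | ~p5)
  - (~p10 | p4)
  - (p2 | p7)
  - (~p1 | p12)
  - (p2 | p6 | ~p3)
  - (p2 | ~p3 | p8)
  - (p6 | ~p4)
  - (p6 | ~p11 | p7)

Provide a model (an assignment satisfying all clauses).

p1=0, p2=0, p3=1, p4=1, p5=0, p6=1, p7=1, p8=1, p9=0, p10=0, p11=1, p12=0

Check each clause:
  1. (p6 | p10 | ~p7) — p6 is true.
  2. (~p7 | ~p5 | p4) — ~p5 is true.
  3. (p3 | p8 | ~p2) — p8 is true.
  4. (~p6 | p7 | ~p9) — ~p9 is true.
  5. (p6 | ~p7) — p6 is true.
  6. (p12 | ~p7 | p6) — p6 is true.
  7. (p6 | ~p9) — p6 is true.
  8. (p3 | ~p9) — p3 is true.
  9. (p6 | p5) — p6 is true.
  10. (p11 | p4) — p11 is true.
  11. (p3 | p5 | p4) — p3 is true.
  12. (p10 | p9 | p6) — p6 is true.
  13. (p4 | ~p1) — p4 is true.
  14. (~p8 | ~p1) — ~p1 is true.
  15. (~p5 | ~p4 | ~p6) — ~p5 is true.
  16. (~p10 | p4) — p4 is true.
  17. (p2 | p7) — p7 is true.
  18. (~p1 | p12) — ~p1 is true.
  19. (p2 | ~p3 | p6) — p6 is true.
  20. (p2 | ~p3 | p8) — p8 is true.
  21. (~p4 | p6) — p6 is true.
  22. (p7 | p6 | ~p11) — p6 is true.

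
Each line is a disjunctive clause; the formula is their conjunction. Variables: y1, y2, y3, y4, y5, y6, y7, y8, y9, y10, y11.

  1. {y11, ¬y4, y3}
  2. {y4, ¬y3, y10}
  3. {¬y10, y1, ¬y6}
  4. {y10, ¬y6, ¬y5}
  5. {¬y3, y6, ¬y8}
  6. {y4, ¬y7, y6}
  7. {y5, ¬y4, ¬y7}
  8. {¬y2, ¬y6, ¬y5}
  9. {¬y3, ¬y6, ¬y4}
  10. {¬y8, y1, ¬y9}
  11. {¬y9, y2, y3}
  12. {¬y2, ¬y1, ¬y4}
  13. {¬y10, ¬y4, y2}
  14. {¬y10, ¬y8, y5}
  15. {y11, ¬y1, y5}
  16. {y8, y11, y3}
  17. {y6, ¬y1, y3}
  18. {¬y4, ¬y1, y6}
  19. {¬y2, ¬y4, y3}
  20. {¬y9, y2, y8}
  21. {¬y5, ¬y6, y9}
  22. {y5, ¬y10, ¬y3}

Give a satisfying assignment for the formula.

y1 = 1  y2 = 0  y3 = 0  y4 = 0  y5 = 0  y6 = 1  y7 = 0  y8 = 0  y9 = 0  y10 = 0  y11 = 1

Check each clause:
  1. {¬y4, y11, y3} — y11 is true.
  2. {¬y3, y4, y10} — ¬y3 is true.
  3. {¬y6, y1, ¬y10} — y1 is true.
  4. {¬y5, y10, ¬y6} — ¬y5 is true.
  5. {y6, ¬y8, ¬y3} — ¬y8 is true.
  6. {y4, ¬y7, y6} — ¬y7 is true.
  7. {¬y4, y5, ¬y7} — ¬y7 is true.
  8. {¬y6, ¬y5, ¬y2} — ¬y5 is true.
  9. {¬y3, ¬y6, ¬y4} — ¬y4 is true.
  10. {¬y8, ¬y9, y1} — ¬y8 is true.
  11. {y2, y3, ¬y9} — ¬y9 is true.
  12. {¬y4, ¬y1, ¬y2} — ¬y4 is true.
  13. {¬y10, y2, ¬y4} — ¬y4 is true.
  14. {y5, ¬y10, ¬y8} — ¬y8 is true.
  15. {y11, y5, ¬y1} — y11 is true.
  16. {y8, y11, y3} — y11 is true.
  17. {¬y1, y6, y3} — y6 is true.
  18. {¬y1, ¬y4, y6} — ¬y4 is true.
  19. {y3, ¬y2, ¬y4} — ¬y4 is true.
  20. {¬y9, y8, y2} — ¬y9 is true.
  21. {y9, ¬y6, ¬y5} — ¬y5 is true.
  22. {¬y3, ¬y10, y5} — ¬y3 is true.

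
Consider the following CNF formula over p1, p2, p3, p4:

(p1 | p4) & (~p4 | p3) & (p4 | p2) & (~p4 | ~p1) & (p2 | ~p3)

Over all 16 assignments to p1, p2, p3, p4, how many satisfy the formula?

The models are:
  p1=F p2=T p3=T p4=T
  p1=T p2=T p3=F p4=F
  p1=T p2=T p3=T p4=F
Count: 3.

3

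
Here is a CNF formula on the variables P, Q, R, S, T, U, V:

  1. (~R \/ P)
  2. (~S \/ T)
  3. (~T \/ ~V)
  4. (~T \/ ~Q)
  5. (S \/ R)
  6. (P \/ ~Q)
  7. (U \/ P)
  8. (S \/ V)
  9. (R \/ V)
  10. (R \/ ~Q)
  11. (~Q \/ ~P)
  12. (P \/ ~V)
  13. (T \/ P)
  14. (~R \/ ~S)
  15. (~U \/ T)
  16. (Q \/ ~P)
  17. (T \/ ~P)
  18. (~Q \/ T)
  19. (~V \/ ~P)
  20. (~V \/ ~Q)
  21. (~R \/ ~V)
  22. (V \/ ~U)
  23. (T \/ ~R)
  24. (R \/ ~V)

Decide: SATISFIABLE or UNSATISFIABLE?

UNSATISFIABLE

P = True:
  propagation gives Q=False; an empty clause results — contradiction.
P = False:
  propagation gives R=False, S=True, T=True, V=False; an empty clause results — contradiction.
Every branch closes, so no satisfying assignment exists.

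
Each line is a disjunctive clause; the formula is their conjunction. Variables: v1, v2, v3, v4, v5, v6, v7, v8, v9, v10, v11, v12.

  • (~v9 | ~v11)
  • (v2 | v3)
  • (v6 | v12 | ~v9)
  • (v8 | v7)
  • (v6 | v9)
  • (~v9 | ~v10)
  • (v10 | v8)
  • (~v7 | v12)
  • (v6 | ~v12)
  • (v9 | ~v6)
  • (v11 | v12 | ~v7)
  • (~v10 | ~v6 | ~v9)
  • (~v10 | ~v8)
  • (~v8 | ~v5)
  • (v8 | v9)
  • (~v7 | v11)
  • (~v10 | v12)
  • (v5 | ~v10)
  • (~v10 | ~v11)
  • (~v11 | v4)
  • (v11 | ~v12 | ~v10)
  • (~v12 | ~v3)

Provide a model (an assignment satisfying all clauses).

v1 = T  v2 = F  v3 = T  v4 = F  v5 = F  v6 = T  v7 = F  v8 = T  v9 = T  v10 = F  v11 = F  v12 = F

Check each clause:
  1. (~v9 | ~v11) — ~v11 is true.
  2. (v3 | v2) — v3 is true.
  3. (v12 | ~v9 | v6) — v6 is true.
  4. (v8 | v7) — v8 is true.
  5. (v6 | v9) — v9 is true.
  6. (~v10 | ~v9) — ~v10 is true.
  7. (v8 | v10) — v8 is true.
  8. (v12 | ~v7) — ~v7 is true.
  9. (v6 | ~v12) — ~v12 is true.
  10. (~v6 | v9) — v9 is true.
  11. (~v7 | v11 | v12) — ~v7 is true.
  12. (~v9 | ~v6 | ~v10) — ~v10 is true.
  13. (~v10 | ~v8) — ~v10 is true.
  14. (~v5 | ~v8) — ~v5 is true.
  15. (v9 | v8) — v8 is true.
  16. (~v7 | v11) — ~v7 is true.
  17. (v12 | ~v10) — ~v10 is true.
  18. (v5 | ~v10) — ~v10 is true.
  19. (~v10 | ~v11) — ~v11 is true.
  20. (v4 | ~v11) — ~v11 is true.
  21. (~v12 | ~v10 | v11) — ~v12 is true.
  22. (~v3 | ~v12) — ~v12 is true.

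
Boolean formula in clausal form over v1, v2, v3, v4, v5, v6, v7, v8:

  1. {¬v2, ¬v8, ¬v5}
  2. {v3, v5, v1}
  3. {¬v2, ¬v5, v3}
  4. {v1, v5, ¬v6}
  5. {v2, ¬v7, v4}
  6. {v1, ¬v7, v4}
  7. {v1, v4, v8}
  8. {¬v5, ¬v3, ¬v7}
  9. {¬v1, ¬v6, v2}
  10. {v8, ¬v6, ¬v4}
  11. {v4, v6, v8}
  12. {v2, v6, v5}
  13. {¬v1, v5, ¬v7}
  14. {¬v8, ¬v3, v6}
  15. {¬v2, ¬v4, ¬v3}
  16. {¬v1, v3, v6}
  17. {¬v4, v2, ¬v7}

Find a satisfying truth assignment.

Pure literal: v7 appears only negated; assign v7 = False.
Branch on v1: take v1 = False.
For the remaining variables, v2 = False, v3 = False, v4 = True, v5 = True, v6 = False, v8 = False works.
Every clause has at least one true literal under this assignment.

v1 = False, v2 = False, v3 = False, v4 = True, v5 = True, v6 = False, v7 = False, v8 = False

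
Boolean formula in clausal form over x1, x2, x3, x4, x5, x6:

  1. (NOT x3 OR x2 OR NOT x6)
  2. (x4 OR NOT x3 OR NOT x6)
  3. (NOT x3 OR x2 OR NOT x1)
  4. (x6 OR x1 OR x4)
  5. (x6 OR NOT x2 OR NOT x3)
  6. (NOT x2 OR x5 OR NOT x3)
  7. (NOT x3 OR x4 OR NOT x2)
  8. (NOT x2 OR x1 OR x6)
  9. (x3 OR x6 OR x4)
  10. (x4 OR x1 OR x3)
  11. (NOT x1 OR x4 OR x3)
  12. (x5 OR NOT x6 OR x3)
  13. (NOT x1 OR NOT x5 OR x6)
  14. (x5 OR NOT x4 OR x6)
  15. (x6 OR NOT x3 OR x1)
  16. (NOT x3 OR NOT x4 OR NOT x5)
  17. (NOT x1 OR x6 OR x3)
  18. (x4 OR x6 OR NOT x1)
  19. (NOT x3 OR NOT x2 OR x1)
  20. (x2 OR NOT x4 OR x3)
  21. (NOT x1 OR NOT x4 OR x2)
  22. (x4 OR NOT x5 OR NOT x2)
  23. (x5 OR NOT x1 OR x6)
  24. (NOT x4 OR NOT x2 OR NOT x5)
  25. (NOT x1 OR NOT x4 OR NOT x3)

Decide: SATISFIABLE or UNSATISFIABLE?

UNSATISFIABLE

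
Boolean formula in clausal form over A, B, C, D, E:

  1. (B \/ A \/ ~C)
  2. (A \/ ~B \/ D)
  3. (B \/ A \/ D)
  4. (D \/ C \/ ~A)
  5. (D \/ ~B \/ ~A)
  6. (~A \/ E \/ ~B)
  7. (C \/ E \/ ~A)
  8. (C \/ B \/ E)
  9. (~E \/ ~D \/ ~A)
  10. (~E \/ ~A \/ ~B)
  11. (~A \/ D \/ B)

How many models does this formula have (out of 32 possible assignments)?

The models are:
  A=0 B=0 C=0 D=1 E=1
  A=0 B=1 C=0 D=1 E=0
  A=0 B=1 C=0 D=1 E=1
  A=0 B=1 C=1 D=1 E=0
  A=0 B=1 C=1 D=1 E=1
  A=1 B=0 C=1 D=1 E=0
That's 6 in total.

6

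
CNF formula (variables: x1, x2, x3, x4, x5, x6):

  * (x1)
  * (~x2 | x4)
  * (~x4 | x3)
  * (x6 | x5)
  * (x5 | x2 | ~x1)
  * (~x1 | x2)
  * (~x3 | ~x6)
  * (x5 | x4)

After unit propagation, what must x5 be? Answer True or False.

(x1) is a unit clause: x1 = True.
From (x2 | ~x1) and x1 = True: x2 = True.
From (x4 | ~x2) and x2 = True: x4 = True.
In (~x4 | x3), ~x4 is now false; x3 must hold, so x3 = True.
(~x3 | ~x6): since x3 = True, the clause reduces to (~x6). x6 = False.
In (x5 | x6), x6 is now false; x5 must hold, so x5 = True.

True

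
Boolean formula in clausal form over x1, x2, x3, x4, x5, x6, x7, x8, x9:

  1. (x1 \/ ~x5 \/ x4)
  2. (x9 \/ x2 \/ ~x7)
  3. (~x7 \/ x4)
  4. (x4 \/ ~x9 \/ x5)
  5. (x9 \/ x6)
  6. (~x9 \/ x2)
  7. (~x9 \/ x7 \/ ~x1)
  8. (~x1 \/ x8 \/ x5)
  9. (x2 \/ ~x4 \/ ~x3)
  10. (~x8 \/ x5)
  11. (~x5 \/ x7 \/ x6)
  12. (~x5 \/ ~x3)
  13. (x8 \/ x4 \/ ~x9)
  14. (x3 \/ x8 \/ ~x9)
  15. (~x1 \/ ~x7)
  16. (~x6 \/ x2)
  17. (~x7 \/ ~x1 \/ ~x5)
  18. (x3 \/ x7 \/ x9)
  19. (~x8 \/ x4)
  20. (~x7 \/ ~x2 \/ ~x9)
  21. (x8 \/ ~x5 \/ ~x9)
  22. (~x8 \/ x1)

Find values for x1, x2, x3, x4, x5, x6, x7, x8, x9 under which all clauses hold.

x1=0, x2=1, x3=1, x4=0, x5=0, x6=1, x7=0, x8=0, x9=0

Set x1 = False and propagate.
  then x8 is forced to False.
Branch on x2: take x2 = True.
For the remaining variables, x3 = True, x4 = False, x5 = False, x6 = True, x7 = False, x9 = False works.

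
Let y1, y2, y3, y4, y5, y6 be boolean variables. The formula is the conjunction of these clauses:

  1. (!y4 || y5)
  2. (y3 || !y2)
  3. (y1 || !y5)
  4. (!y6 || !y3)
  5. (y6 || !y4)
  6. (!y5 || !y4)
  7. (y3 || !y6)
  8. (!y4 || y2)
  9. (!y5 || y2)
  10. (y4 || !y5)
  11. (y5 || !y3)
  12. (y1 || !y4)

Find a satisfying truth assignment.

y1=F, y2=F, y3=F, y4=F, y5=F, y6=F

Try y1 = False.
  then y5 is forced to False.
  then y4 is forced to False.
  then y3 is forced to False.
  then y2 is forced to False.
  then y6 is forced to False.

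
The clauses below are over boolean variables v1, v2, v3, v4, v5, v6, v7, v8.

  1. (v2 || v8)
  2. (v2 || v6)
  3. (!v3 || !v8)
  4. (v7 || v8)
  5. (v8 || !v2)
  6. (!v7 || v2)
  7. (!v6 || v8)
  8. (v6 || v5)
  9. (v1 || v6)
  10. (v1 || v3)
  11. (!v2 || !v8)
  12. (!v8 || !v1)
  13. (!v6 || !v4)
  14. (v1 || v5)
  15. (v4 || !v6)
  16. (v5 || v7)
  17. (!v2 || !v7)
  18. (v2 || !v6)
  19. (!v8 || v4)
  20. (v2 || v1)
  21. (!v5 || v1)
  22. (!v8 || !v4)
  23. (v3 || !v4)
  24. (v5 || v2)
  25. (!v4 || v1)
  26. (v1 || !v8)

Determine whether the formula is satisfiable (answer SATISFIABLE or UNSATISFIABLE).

UNSATISFIABLE

v8 = True:
  propagation gives v3=False, v1=True; an empty clause results — contradiction.
v8 = False:
  propagation gives v2=True; an empty clause results — contradiction.
Every branch closes, so no satisfying assignment exists.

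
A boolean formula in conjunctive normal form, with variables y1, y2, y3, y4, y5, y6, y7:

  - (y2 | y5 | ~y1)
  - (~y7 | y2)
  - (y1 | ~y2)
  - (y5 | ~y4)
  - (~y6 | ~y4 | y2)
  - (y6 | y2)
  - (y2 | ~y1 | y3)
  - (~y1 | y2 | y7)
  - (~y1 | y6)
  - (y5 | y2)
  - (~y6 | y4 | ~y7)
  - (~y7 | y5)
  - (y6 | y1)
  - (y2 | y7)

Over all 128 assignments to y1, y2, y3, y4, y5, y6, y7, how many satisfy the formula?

8

Split on y2, then y1.
  y2=T, y1=T: y3 free; 4 ways for (y4,y5,y6,y7) × 2^1 = 8.
  y2=T, y1=F: a clause becomes empty — 0.
  y2=F, y1=T: a clause becomes empty — 0.
  y2=F, y1=F: a clause becomes empty — 0.
Total: 8 + 0 + 0 + 0 = 8.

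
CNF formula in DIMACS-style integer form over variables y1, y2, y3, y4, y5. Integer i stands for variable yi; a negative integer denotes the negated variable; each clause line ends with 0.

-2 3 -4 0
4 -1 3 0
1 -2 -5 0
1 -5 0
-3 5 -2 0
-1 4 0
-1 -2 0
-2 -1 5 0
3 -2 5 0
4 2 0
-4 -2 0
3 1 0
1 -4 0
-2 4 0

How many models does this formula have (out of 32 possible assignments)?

4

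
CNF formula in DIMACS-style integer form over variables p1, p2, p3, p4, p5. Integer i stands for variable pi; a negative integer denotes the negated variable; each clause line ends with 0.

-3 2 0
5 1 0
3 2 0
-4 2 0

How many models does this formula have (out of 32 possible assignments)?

12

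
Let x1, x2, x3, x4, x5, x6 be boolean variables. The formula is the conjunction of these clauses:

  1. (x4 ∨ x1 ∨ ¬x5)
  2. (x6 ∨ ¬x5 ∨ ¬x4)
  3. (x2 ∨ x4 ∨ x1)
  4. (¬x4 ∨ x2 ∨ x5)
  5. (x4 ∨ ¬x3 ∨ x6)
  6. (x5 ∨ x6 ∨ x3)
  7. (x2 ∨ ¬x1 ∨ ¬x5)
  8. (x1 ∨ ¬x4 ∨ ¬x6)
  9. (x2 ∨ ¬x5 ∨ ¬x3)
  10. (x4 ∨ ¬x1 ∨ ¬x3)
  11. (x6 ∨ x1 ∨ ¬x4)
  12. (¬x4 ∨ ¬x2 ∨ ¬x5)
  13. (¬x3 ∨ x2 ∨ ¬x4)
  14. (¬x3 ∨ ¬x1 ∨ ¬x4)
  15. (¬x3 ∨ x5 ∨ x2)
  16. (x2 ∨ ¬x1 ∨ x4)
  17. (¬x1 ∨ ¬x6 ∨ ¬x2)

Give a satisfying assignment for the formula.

x1 = F, x2 = T, x3 = F, x4 = F, x5 = F, x6 = T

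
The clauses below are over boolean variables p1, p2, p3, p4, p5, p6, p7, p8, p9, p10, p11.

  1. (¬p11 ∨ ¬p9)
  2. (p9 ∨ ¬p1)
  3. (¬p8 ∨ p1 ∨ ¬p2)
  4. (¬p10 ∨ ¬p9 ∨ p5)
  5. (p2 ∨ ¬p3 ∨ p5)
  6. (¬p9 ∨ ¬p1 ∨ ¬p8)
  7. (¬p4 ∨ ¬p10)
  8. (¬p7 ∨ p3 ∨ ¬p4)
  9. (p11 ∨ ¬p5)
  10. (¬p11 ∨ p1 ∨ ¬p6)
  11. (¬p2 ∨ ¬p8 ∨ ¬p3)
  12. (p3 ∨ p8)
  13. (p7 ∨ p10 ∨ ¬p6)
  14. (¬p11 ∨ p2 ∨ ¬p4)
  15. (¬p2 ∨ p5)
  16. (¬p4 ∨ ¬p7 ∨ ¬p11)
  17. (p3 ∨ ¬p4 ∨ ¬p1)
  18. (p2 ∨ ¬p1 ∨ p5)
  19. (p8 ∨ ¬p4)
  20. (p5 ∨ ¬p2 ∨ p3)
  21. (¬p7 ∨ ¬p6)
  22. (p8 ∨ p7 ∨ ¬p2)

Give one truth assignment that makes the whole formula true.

p4 occurs only negated in the remaining clauses — set p4 = False.
p6 occurs only negated in the remaining clauses — set p6 = False.
Branch on p1: take p1 = False.
Try p2 = False.
The remaining clauses are satisfied by p3 = True, p5 = True, p7 = True, p8 = False, p9 = False, p10 = True, p11 = True.

p1 = F, p2 = F, p3 = T, p4 = F, p5 = T, p6 = F, p7 = T, p8 = F, p9 = F, p10 = T, p11 = T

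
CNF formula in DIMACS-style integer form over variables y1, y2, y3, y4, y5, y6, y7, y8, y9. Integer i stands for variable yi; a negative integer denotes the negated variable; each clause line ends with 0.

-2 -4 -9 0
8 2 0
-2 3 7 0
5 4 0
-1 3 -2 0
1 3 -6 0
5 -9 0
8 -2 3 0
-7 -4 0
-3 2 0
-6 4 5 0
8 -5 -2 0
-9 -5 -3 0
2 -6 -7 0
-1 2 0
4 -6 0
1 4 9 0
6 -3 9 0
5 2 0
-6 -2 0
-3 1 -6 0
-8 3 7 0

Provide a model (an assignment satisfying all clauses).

Branch on y1: take y1 = False.
Set y2 = False and propagate.
  then y8 is forced to True.
  then y3 is forced to False.
  then y6 is forced to False.
  then y5 is forced to True.
  then y7 is forced to True.
  then y4 is forced to False.
  then y9 is forced to True.
Every clause has at least one true literal under this assignment.

y1 = F, y2 = F, y3 = F, y4 = F, y5 = T, y6 = F, y7 = T, y8 = T, y9 = T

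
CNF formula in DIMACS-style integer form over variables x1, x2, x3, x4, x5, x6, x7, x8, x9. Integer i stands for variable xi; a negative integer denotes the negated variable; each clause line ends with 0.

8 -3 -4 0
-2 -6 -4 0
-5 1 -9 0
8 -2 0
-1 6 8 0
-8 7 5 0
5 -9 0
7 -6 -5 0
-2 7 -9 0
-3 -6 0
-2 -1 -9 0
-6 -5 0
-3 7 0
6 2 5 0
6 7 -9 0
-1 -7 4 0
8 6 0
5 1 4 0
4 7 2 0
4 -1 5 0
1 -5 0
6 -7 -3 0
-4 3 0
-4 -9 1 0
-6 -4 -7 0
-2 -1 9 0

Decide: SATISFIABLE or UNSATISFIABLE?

UNSATISFIABLE

x6 = True:
  propagation gives x3=False, x5=False, x9=False, x4=False; an empty clause results — contradiction.
x6 = False:
  x1 = True:
    x7 = True:
      propagation gives x4=True, x3=False; contradiction.
    x7 = False:
      propagation gives x5=True, x3=False, x9=False; contradiction.
  x1 = False:
    propagation gives x5=False, x7=True, x9=False, x2=True; an empty clause results — contradiction.
Every branch closes, so no satisfying assignment exists.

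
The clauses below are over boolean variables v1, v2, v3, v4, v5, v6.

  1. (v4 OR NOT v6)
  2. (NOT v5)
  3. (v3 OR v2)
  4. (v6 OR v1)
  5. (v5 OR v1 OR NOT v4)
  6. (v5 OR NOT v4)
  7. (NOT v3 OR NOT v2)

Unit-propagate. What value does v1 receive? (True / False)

Unit clause (NOT v5) sets v5 = False.
From (v5 OR NOT v4) and v5 = False: v4 = False.
In (NOT v6 OR v4), v4 is now false; NOT v6 must hold, so v6 = False.
(v6 OR v1): since v6 = False, the clause reduces to (v1). v1 = True.

True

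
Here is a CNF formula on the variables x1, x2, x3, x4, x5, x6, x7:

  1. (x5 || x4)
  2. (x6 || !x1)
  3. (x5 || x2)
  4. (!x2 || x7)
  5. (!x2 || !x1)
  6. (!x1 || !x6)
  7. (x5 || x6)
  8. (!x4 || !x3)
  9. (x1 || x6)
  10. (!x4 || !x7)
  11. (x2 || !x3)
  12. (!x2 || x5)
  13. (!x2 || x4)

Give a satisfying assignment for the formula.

x3 occurs only negated in the remaining clauses — set x3 = False.
x5 occurs only positively in the remaining clauses — set x5 = True.
Try x1 = False.
  then x6 is forced to True.
For the remaining variables, x2 = False, x4 = False, x7 = False works.

x1 = False  x2 = False  x3 = False  x4 = False  x5 = True  x6 = True  x7 = False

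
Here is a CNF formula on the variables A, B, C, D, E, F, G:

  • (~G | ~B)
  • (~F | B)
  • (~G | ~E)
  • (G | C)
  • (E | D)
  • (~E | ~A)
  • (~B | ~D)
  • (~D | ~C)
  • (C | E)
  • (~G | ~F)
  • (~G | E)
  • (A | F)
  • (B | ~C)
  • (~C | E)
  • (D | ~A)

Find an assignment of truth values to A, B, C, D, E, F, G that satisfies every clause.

A = 0, B = 1, C = 1, D = 0, E = 1, F = 1, G = 0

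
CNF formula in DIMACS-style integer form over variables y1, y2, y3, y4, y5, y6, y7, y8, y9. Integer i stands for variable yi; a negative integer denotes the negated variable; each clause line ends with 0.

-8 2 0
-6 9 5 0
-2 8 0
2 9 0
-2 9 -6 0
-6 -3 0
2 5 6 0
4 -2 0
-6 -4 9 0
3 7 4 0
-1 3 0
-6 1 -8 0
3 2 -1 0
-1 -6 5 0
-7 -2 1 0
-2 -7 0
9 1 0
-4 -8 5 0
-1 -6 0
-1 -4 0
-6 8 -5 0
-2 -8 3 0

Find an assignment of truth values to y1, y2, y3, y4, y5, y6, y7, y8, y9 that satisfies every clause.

Pure literal: y9 appears only positively; assign y9 = True.
Set y1 = True and propagate.
  then y3 is forced to True.
  then y6 is forced to False.
  then y4 is forced to False.
  then y2 is forced to False.
  then y8 is forced to False.
  then y5 is forced to True.
y7 is now unconstrained; take y7 = True.
Every clause has at least one true literal under this assignment.

y1 = 1, y2 = 0, y3 = 1, y4 = 0, y5 = 1, y6 = 0, y7 = 1, y8 = 0, y9 = 1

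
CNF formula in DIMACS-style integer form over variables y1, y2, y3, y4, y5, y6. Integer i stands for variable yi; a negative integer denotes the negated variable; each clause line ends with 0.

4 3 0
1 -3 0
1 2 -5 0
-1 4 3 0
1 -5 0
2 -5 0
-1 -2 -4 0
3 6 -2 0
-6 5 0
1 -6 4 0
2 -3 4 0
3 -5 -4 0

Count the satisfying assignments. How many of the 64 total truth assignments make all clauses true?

6

Satisfying assignments:
  y1=0 y2=0 y3=0 y4=1 y5=0 y6=0
  y1=1 y2=0 y3=0 y4=1 y5=0 y6=0
  y1=1 y2=0 y3=1 y4=1 y5=0 y6=0
  y1=1 y2=1 y3=1 y4=0 y5=0 y6=0
  y1=1 y2=1 y3=1 y4=0 y5=1 y6=0
  y1=1 y2=1 y3=1 y4=0 y5=1 y6=1
Count: 6.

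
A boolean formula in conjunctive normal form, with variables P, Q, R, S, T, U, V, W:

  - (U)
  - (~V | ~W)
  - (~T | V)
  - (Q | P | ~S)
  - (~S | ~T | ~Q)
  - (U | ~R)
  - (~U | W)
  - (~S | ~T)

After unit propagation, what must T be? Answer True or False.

(U) is a unit clause: U = True.
From (~U | W) and U = True: W = True.
From (~V | ~W) and W = True: V = False.
From (V | ~T) and V = False: T = False.

False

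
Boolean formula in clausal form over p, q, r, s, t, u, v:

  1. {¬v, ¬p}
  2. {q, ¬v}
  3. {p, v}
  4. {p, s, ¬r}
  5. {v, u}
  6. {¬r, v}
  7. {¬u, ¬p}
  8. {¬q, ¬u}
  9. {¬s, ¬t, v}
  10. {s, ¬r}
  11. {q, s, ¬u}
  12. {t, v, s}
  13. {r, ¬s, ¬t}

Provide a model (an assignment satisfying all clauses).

p=False, q=True, r=False, s=False, t=True, u=False, v=True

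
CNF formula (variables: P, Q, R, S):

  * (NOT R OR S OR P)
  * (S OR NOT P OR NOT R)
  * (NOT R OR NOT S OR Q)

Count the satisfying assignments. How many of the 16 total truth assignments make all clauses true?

10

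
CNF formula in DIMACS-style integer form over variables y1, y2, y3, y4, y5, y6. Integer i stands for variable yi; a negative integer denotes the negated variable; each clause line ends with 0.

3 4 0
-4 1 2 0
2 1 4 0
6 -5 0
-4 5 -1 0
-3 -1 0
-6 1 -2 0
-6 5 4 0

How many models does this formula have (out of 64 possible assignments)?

The models are:
  y1=0 y2=1 y3=0 y4=1 y5=0 y6=0
  y1=0 y2=1 y3=1 y4=0 y5=0 y6=0
  y1=0 y2=1 y3=1 y4=1 y5=0 y6=0
  y1=1 y2=0 y3=0 y4=1 y5=1 y6=1
  y1=1 y2=1 y3=0 y4=1 y5=1 y6=1
Count: 5.

5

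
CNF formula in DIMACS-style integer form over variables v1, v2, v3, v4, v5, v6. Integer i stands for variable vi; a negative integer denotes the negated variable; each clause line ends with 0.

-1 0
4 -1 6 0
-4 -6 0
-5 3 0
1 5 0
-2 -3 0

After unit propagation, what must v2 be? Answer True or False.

(!v1) stands alone — v1 = False.
In (v5 || v1), v1 is now false; v5 must hold, so v5 = True.
In (v3 || !v5), !v5 is now false; v3 must hold, so v3 = True.
In (!v2 || !v3), !v3 is now false; !v2 must hold, so v2 = False.

False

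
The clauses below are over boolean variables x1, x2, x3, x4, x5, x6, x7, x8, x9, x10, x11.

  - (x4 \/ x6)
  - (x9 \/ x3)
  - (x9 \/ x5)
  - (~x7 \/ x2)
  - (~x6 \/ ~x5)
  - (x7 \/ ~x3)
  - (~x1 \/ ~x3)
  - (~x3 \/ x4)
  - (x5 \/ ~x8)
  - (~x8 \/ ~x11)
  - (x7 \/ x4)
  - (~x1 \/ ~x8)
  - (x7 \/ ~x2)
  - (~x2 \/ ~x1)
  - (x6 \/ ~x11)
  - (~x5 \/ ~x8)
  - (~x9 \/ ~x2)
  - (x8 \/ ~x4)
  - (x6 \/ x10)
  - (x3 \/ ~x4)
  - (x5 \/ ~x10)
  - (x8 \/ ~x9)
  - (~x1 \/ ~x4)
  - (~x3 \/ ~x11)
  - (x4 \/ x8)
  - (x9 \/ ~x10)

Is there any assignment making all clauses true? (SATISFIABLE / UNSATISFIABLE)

UNSATISFIABLE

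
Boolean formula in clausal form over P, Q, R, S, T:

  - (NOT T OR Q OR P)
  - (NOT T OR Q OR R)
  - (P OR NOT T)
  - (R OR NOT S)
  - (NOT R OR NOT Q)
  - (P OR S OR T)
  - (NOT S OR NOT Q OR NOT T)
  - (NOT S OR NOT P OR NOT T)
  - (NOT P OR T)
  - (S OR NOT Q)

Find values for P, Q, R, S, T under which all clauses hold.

P = True  Q = False  R = True  S = False  T = True

Branch on P: take P = True.
  then T is forced to True.
  then S is forced to False.
  then Q is forced to False.
  then R is forced to True.
Every clause has at least one true literal under this assignment.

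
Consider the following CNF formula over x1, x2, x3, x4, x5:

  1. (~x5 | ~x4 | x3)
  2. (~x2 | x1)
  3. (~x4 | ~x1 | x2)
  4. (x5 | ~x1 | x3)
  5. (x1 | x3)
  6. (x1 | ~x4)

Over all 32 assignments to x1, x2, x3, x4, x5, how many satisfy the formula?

Case analysis on x1 and x3:
  x1=T, x3=T: x5 free; 3 ways for (x2,x4) × 2^1 = 6.
  x1=T, x3=F: remaining (x2,x4,x5) ∈ {(F,F,T); (T,F,T)} — 2.
  x1=F, x3=T: remaining (x2,x4,x5) ∈ {(F,F,F); (F,F,T)} — 2.
  x1=F, x3=F: a clause becomes empty — 0.
Total: 6 + 2 + 2 + 0 = 10.

10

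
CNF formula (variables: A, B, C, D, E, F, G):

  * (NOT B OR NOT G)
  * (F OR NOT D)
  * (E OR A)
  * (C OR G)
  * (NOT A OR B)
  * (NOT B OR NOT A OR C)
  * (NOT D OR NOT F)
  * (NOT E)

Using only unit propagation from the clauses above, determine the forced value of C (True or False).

True

(NOT E) stands alone — E = False.
In (E OR A), E is now false; A must hold, so A = True.
In (B OR NOT A), NOT A is now false; B must hold, so B = True.
In (NOT G OR NOT B), NOT B is now false; NOT G must hold, so G = False.
(G OR C): since G = False, the clause reduces to (C). C = True.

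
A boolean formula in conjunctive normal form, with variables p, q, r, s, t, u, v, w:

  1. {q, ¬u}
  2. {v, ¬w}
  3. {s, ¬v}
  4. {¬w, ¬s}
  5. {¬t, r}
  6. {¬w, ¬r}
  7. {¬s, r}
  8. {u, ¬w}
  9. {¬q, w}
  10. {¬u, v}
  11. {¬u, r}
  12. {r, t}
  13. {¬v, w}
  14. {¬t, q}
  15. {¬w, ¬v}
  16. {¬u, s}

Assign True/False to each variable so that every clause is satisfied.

p=T, q=F, r=T, s=F, t=F, u=F, v=F, w=F

Check each clause:
  1. {¬u, q} — ¬u is true.
  2. {¬w, v} — ¬w is true.
  3. {¬v, s} — ¬v is true.
  4. {¬s, ¬w} — ¬w is true.
  5. {¬t, r} — r is true.
  6. {¬r, ¬w} — ¬w is true.
  7. {¬s, r} — r is true.
  8. {u, ¬w} — ¬w is true.
  9. {¬q, w} — ¬q is true.
  10. {¬u, v} — ¬u is true.
  11. {¬u, r} — ¬u is true.
  12. {r, t} — r is true.
  13. {w, ¬v} — ¬v is true.
  14. {q, ¬t} — ¬t is true.
  15. {¬v, ¬w} — ¬w is true.
  16. {s, ¬u} — ¬u is true.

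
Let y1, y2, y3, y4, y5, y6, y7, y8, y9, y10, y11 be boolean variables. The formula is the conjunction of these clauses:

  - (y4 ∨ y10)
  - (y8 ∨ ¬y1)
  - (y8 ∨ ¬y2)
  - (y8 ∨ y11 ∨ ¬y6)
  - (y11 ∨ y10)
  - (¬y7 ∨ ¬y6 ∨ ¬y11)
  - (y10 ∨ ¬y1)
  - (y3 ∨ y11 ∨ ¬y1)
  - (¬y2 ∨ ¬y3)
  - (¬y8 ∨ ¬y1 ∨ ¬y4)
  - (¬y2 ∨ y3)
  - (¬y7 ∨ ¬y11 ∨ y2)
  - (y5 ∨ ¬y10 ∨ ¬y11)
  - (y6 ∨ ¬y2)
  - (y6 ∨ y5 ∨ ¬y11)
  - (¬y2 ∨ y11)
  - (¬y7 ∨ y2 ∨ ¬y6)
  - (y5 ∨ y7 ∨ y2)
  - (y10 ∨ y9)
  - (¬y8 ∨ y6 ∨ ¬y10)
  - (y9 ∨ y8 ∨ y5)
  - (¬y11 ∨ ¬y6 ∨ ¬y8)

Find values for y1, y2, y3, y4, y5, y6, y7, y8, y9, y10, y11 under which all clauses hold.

y1=T, y2=F, y3=T, y4=F, y5=T, y6=T, y7=F, y8=T, y9=F, y10=T, y11=F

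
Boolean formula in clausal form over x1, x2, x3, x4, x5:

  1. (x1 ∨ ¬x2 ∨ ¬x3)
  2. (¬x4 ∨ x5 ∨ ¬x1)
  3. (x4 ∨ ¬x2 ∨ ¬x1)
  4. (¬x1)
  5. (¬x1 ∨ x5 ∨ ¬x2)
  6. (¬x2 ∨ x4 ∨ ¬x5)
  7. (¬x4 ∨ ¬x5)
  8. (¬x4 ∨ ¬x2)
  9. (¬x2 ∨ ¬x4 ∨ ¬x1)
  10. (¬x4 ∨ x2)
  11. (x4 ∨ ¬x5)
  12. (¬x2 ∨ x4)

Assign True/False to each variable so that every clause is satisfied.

The clause (¬x1) is unit: x1 must be False.
Pure literal: x3 appears only negated; assign x3 = False.
x5 occurs only negated in the remaining clauses — set x5 = False.
Branch on x2: take x2 = False.
  then x4 is forced to False.

x1=False, x2=False, x3=False, x4=False, x5=False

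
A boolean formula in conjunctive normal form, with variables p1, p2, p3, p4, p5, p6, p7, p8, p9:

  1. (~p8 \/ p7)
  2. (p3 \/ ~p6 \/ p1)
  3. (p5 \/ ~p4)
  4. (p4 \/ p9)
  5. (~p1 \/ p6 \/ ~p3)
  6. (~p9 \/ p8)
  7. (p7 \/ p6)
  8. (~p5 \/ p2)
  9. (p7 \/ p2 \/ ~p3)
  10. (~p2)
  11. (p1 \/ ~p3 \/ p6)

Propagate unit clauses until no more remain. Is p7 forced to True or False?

True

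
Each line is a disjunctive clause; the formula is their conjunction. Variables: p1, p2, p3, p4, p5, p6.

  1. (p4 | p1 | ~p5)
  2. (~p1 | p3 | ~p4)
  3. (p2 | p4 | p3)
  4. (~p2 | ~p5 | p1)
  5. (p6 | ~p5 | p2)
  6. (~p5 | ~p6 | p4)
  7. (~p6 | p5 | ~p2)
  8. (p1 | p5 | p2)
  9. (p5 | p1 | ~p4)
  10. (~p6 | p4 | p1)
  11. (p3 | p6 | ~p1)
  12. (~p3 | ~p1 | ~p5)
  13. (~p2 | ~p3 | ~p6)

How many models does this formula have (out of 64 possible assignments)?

Case analysis on p1 and p5:
  p1=1, p5=1: a clause becomes empty — 0.
  p1=1, p5=0: p4 free; 3 ways for (p2,p3,p6) × 2^1 = 6.
  p1=0, p5=1: remaining (p2,p3,p4,p6) ∈ {(0,0,1,1); (0,1,1,1)} — 2.
  p1=0, p5=0: remaining (p2,p3,p4,p6) ∈ {(1,0,0,0); (1,1,0,0)} — 2.
Total: 0 + 6 + 2 + 2 = 10.

10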